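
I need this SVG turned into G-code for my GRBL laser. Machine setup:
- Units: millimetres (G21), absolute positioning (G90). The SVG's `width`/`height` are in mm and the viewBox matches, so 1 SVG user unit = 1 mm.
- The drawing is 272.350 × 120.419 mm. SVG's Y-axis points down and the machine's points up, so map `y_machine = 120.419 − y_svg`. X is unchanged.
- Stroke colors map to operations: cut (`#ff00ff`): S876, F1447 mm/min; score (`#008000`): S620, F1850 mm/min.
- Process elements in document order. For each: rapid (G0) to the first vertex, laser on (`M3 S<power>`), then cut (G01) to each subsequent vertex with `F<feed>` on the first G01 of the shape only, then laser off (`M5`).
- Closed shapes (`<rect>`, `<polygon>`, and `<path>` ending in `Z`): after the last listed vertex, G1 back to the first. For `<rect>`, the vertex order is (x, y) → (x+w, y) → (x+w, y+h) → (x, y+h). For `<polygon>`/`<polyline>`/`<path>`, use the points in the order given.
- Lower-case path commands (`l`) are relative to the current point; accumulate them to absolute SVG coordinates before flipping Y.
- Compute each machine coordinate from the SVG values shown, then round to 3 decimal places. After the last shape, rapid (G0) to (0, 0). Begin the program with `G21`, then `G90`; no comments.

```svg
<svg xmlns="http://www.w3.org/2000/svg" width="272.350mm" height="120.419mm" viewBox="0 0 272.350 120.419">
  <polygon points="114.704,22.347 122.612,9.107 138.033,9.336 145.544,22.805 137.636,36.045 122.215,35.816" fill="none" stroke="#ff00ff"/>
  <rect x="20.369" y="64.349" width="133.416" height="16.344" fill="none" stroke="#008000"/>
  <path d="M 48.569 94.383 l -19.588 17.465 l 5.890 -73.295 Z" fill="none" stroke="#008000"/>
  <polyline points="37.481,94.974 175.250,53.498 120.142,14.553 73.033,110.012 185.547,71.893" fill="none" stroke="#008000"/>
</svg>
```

G21
G90
G0 X114.704 Y98.072
M3 S876
G01 X122.612 Y111.312 F1447
G01 X138.033 Y111.083
G01 X145.544 Y97.614
G01 X137.636 Y84.374
G01 X122.215 Y84.603
G01 X114.704 Y98.072
M5
G0 X20.369 Y56.070
M3 S620
G01 X153.785 Y56.070 F1850
G01 X153.785 Y39.726
G01 X20.369 Y39.726
G01 X20.369 Y56.070
M5
G0 X48.569 Y26.036
M3 S620
G01 X28.981 Y8.571 F1850
G01 X34.871 Y81.866
G01 X48.569 Y26.036
M5
G0 X37.481 Y25.445
M3 S620
G01 X175.250 Y66.921 F1850
G01 X120.142 Y105.866
G01 X73.033 Y10.407
G01 X185.547 Y48.526
M5
G0 X0.000 Y0.000

viewBox `0 0 272.350 120.419` with mm width/height → 1 unit = 1 mm. Flip: y_m = 120.419 − y_svg.

**Shape 1** — `<polygon>` regular polygon, stroke `#ff00ff` → cut (S876, F1447). Machine vertices: (114.704,98.072) → (122.612,111.312) → (138.033,111.083) → (145.544,97.614) → (137.636,84.374) → (122.215,84.603) → (114.704,98.072). Closed: final G1 returns to the first vertex.

**Shape 2** — `<rect>` rectangle, stroke `#008000` → score (S620, F1850). Machine vertices: (20.369,56.070) → (153.785,56.070) → (153.785,39.726) → (20.369,39.726) → (20.369,56.070). Closed: final G1 returns to the first vertex.

**Shape 3** — `<path>` closed polygon, stroke `#008000` → score (S620, F1850). Machine vertices: (48.569,26.036) → (28.981,8.571) → (34.871,81.866) → (48.569,26.036). Closed: final G1 returns to the first vertex.

**Shape 4** — `<polyline>` open polyline, stroke `#008000` → score (S620, F1850). Machine vertices: (37.481,25.445) → (175.250,66.921) → (120.142,105.866) → (73.033,10.407) → (185.547,48.526). Open path.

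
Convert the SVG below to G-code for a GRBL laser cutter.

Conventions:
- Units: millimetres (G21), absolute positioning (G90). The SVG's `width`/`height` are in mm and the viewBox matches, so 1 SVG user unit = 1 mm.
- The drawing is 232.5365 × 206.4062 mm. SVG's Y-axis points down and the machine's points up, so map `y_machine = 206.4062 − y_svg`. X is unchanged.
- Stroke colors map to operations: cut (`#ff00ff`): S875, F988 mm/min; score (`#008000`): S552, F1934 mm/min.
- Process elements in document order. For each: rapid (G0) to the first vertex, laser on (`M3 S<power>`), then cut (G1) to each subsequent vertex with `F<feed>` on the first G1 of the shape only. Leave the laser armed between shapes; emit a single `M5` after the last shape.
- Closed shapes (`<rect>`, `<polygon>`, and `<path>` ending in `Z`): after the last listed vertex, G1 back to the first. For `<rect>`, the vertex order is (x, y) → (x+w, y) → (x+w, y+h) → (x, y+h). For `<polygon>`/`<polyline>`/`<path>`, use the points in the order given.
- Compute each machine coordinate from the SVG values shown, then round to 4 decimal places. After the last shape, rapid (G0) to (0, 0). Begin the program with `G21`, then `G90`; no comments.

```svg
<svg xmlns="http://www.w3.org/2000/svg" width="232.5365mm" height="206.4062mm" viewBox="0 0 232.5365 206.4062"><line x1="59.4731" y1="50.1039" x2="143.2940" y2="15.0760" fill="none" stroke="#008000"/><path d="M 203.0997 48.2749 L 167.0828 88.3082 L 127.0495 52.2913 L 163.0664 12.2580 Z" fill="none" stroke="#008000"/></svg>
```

G21
G90
G0 X59.4731 Y156.3023
M3 S552
G1 X143.2940 Y191.3302 F1934
G0 X203.0997 Y158.1313
M3 S552
G1 X167.0828 Y118.0980 F1934
G1 X127.0495 Y154.1149
G1 X163.0664 Y194.1482
G1 X203.0997 Y158.1313
M5
G0 X0.0000 Y0.0000

1 u = 1 mm; y_m = 206.4062 − y.

[1] `<line>` line segment, #008000→score S552 F1934: (59.4731,156.3023) → (143.2940,191.3302)

[2] `<path>` regular polygon, #008000→score S552 F1934: (203.0997,158.1313) → (167.0828,118.0980) → (127.0495,154.1149) → (163.0664,194.1482) → (203.0997,158.1313) (closed)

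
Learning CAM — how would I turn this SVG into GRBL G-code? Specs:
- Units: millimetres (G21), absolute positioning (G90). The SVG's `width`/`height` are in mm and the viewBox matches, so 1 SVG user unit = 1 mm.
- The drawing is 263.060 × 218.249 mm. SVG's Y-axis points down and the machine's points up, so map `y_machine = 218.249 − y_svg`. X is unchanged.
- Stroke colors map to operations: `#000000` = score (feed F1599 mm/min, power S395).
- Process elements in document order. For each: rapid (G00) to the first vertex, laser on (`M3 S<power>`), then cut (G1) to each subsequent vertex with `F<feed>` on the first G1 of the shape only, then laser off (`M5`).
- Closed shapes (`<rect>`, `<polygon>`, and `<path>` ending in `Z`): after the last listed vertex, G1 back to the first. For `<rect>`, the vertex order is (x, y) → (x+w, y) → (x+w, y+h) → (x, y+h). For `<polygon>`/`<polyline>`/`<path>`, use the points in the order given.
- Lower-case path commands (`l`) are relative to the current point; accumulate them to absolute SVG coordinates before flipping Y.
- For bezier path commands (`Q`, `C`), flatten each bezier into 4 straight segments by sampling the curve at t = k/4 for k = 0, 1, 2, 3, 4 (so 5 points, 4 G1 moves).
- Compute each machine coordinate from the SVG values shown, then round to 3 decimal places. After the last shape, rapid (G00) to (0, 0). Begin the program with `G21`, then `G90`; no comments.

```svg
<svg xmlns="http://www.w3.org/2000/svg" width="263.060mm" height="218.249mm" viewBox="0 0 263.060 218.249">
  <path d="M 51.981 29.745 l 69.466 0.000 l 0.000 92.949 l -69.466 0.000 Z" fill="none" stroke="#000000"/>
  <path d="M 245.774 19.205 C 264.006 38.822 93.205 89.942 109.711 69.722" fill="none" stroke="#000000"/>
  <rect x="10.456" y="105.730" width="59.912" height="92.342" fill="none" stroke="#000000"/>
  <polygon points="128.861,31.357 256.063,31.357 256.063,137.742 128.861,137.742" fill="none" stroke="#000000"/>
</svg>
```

G21
G90
G00 X51.981 Y188.504
M3 S395
G1 X121.447 Y188.504 F1599
G1 X121.447 Y95.555
G1 X51.981 Y95.555
G1 X51.981 Y188.504
M5
G00 X245.774 Y199.044
M3 S395
G1 X229.885 Y180.031 F1599
G1 X178.390 Y158.847
G1 X126.571 Y145.131
G1 X109.711 Y148.527
M5
G00 X10.456 Y112.519
M3 S395
G1 X70.368 Y112.519 F1599
G1 X70.368 Y20.177
G1 X10.456 Y20.177
G1 X10.456 Y112.519
M5
G00 X128.861 Y186.892
M3 S395
G1 X256.063 Y186.892 F1599
G1 X256.063 Y80.507
G1 X128.861 Y80.507
G1 X128.861 Y186.892
M5
G00 X0.000 Y0.000

Since the viewBox matches the mm dimensions, user units are millimetres directly. The only transform is the Y-flip y_m = 218.249 − y_svg.

Shape 1 is a rectangle drawn with `<path>`. Its stroke #000000 means score at S395, F1599. After flipping Y the toolpath is (51.981,188.504) → (121.447,188.504) → (121.447,95.555) → (51.981,95.555) → (51.981,188.504), returning to the start.

Shape 2 is a cubic bezier drawn with `<path>`. Its stroke #000000 means score at S395, F1599. After flipping Y the toolpath is (245.774,199.044) → (229.885,180.031) → (178.390,158.847) → (126.571,145.131) → (109.711,148.527).

Shape 3 is a rectangle drawn with `<rect>`. Its stroke #000000 means score at S395, F1599. After flipping Y the toolpath is (10.456,112.519) → (70.368,112.519) → (70.368,20.177) → (10.456,20.177) → (10.456,112.519), returning to the start.

Shape 4 is a rectangle drawn with `<polygon>`. Its stroke #000000 means score at S395, F1599. After flipping Y the toolpath is (128.861,186.892) → (256.063,186.892) → (256.063,80.507) → (128.861,80.507) → (128.861,186.892), returning to the start.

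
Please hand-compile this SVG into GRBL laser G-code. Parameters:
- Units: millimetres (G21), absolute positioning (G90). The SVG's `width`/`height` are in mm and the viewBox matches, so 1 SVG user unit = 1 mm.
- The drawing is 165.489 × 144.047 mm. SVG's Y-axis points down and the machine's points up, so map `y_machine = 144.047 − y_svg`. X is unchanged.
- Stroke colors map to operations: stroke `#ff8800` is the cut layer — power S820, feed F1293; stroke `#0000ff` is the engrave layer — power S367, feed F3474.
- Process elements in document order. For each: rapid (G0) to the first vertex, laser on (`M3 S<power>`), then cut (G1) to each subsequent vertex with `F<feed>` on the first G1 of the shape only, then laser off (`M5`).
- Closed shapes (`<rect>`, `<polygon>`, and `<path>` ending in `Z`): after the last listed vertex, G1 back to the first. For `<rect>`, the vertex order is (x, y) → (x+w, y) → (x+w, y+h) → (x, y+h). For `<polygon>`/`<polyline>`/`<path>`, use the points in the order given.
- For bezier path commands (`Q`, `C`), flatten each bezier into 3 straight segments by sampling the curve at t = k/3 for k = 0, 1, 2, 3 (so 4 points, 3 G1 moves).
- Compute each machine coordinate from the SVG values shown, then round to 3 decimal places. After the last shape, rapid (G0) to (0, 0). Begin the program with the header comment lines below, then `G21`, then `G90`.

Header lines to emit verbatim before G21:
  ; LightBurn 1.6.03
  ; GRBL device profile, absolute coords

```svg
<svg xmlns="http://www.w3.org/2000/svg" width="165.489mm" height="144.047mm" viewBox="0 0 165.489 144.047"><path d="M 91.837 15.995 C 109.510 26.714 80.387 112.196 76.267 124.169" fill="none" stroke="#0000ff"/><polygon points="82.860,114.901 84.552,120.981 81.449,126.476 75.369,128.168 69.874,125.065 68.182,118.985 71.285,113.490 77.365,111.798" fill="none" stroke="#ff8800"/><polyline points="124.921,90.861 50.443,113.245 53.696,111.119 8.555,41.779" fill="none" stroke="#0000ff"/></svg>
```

; LightBurn 1.6.03
; GRBL device profile, absolute coords
G21
G90
G0 X91.837 Y128.052
M3 S367
G1 X96.571 Y97.904 F3474
G1 X86.062 Y50.862
G1 X76.267 Y19.878
M5
G0 X82.860 Y29.146
M3 S820
G1 X84.552 Y23.066 F1293
G1 X81.449 Y17.571
G1 X75.369 Y15.879
G1 X69.874 Y18.982
G1 X68.182 Y25.062
G1 X71.285 Y30.557
G1 X77.365 Y32.249
G1 X82.860 Y29.146
M5
G0 X124.921 Y53.186
M3 S367
G1 X50.443 Y30.802 F3474
G1 X53.696 Y32.928
G1 X8.555 Y102.268
M5
G0 X0.000 Y0.000

Since the viewBox matches the mm dimensions, user units are millimetres directly. The only transform is the Y-flip y_m = 144.047 − y_svg.

Shape 1 is a cubic bezier drawn with `<path>`. Its stroke #0000ff means engrave at S367, F3474. After flipping Y the toolpath is (91.837,128.052) → (96.571,97.904) → (86.062,50.862) → (76.267,19.878).

Shape 2 is a regular polygon drawn with `<polygon>`. Its stroke #ff8800 means cut at S820, F1293. After flipping Y the toolpath is (82.860,29.146) → (84.552,23.066) → (81.449,17.571) → (75.369,15.879) → (69.874,18.982) → (68.182,25.062) → (71.285,30.557) → (77.365,32.249) → (82.860,29.146), returning to the start.

Shape 3 is a open polyline drawn with `<polyline>`. Its stroke #0000ff means engrave at S367, F3474. After flipping Y the toolpath is (124.921,53.186) → (50.443,30.802) → (53.696,32.928) → (8.555,102.268).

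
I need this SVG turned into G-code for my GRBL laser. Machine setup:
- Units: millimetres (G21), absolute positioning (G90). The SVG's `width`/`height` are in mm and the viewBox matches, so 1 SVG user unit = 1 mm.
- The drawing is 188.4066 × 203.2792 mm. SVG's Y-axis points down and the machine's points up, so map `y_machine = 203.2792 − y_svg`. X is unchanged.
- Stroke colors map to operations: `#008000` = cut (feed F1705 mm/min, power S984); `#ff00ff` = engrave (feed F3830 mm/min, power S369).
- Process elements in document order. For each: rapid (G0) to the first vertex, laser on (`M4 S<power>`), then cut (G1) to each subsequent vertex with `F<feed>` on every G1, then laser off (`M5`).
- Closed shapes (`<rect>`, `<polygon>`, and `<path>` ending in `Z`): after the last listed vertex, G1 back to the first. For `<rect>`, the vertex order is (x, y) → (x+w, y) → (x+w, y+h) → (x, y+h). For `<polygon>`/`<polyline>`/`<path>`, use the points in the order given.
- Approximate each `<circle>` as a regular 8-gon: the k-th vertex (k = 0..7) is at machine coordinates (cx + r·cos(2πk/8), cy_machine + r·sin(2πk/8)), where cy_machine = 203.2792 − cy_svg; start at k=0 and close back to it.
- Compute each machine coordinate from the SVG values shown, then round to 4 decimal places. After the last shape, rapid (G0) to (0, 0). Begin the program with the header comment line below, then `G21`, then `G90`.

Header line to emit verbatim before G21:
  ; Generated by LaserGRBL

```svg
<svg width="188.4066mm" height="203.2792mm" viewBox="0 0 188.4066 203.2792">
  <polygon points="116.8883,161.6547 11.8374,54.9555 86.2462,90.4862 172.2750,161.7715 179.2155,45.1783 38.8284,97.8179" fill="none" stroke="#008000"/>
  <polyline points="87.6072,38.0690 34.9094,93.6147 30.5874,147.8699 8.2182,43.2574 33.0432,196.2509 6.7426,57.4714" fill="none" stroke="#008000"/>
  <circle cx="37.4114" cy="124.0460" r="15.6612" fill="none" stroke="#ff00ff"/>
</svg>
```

; Generated by LaserGRBL
G21
G90
G0 X116.8883 Y41.6245
M4 S984
G1 X11.8374 Y148.3237 F1705
G1 X86.2462 Y112.7930 F1705
G1 X172.2750 Y41.5077 F1705
G1 X179.2155 Y158.1009 F1705
G1 X38.8284 Y105.4613 F1705
G1 X116.8883 Y41.6245 F1705
M5
G0 X87.6072 Y165.2102
M4 S984
G1 X34.9094 Y109.6645 F1705
G1 X30.5874 Y55.4093 F1705
G1 X8.2182 Y160.0218 F1705
G1 X33.0432 Y7.0283 F1705
G1 X6.7426 Y145.8078 F1705
M5
G0 X53.0726 Y79.2332
M4 S369
G1 X48.4855 Y90.3073 F3830
G1 X37.4114 Y94.8944 F3830
G1 X26.3373 Y90.3073 F3830
G1 X21.7502 Y79.2332 F3830
G1 X26.3373 Y68.1591 F3830
G1 X37.4114 Y63.5720 F3830
G1 X48.4855 Y68.1591 F3830
G1 X53.0726 Y79.2332 F3830
M5
G0 X0.0000 Y0.0000

1 u = 1 mm; y_m = 203.2792 − y.

[1] `<polygon>` closed polygon, #008000→cut S984 F1705: (116.8883,41.6245) → (11.8374,148.3237) → (86.2462,112.7930) → (172.2750,41.5077) → (179.2155,158.1009) → (38.8284,105.4613) → (116.8883,41.6245) (closed)

[2] `<polyline>` open polyline, #008000→cut S984 F1705: (87.6072,165.2102) → (34.9094,109.6645) → (30.5874,55.4093) → (8.2182,160.0218) → (33.0432,7.0283) → (6.7426,145.8078)

[3] `<circle>` circle, #ff00ff→engrave S369 F3830: (53.0726,79.2332) → (48.4855,90.3073) → (37.4114,94.8944) → (26.3373,90.3073) → (21.7502,79.2332) → (26.3373,68.1591) → (37.4114,63.5720) → (48.4855,68.1591) → (53.0726,79.2332) (closed)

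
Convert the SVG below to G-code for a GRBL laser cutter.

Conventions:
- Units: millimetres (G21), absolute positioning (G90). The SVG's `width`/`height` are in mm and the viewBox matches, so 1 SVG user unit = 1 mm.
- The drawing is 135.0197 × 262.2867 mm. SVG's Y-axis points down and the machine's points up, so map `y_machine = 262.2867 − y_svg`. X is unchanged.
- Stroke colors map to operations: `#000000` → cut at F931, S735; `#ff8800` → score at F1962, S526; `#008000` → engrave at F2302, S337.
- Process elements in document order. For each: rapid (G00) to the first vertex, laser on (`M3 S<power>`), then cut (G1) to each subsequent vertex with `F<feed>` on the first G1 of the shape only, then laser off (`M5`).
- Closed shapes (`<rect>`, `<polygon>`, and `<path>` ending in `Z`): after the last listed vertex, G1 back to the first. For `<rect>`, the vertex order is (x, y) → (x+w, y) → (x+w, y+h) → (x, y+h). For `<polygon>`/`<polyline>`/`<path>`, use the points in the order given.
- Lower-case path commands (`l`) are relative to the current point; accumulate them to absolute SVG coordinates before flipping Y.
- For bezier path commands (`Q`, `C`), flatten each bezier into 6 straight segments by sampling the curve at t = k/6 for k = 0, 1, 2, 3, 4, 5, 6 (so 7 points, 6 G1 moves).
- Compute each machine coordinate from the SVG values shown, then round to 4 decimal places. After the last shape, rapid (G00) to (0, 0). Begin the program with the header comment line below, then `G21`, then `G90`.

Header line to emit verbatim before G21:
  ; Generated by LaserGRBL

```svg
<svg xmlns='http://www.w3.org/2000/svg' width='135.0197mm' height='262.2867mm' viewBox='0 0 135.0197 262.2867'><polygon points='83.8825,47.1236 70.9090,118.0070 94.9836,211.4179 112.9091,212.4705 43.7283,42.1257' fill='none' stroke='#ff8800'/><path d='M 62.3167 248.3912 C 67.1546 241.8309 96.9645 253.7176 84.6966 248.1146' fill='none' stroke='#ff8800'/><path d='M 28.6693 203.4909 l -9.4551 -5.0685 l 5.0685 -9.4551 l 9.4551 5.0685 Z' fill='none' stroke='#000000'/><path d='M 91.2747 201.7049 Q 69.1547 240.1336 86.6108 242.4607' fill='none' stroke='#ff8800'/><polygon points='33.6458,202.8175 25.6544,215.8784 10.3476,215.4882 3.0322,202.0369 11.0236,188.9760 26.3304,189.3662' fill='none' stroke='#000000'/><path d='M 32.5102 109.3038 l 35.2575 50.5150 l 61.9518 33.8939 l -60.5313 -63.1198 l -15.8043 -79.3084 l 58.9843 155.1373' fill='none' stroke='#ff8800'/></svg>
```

Since the viewBox matches the mm dimensions, user units are millimetres directly. The only transform is the Y-flip y_m = 262.2867 − y_svg.

Shape 1 is a closed polygon drawn with `<polygon>`. Its stroke #ff8800 means score at S526, F1962. After flipping Y the toolpath is (83.8825,215.1631) → (70.9090,144.2797) → (94.9836,50.8688) → (112.9091,49.8162) → (43.7283,220.1610) → (83.8825,215.1631), returning to the start.

Shape 2 is a cubic bezier drawn with `<path>`. Its stroke #ff8800 means score at S526, F1962. After flipping Y the toolpath is (62.3167,13.8955) → (66.5062,15.8048) → (72.9953,15.6378) → (79.9213,14.3928) → (85.4219,13.0680) → (87.6345,12.6617) → (84.6966,14.1721).

Shape 3 is a regular polygon drawn with `<path>`. Its stroke #000000 means cut at S735, F931. After flipping Y the toolpath is (28.6693,58.7958) → (19.2142,63.8643) → (24.2827,73.3194) → (33.7378,68.2509) → (28.6693,58.7958), returning to the start.

Shape 4 is a quadratic bezier drawn with `<path>`. Its stroke #ff8800 means score at S526, F1962. After flipping Y the toolpath is (91.2747,60.5818) → (85.0007,48.7751) → (80.9254,38.9740) → (79.0487,31.1785) → (79.3707,25.3887) → (81.8914,21.6045) → (86.6108,19.8260).

Shape 5 is a regular polygon drawn with `<polygon>`. Its stroke #000000 means cut at S735, F931. After flipping Y the toolpath is (33.6458,59.4692) → (25.6544,46.4083) → (10.3476,46.7985) → (3.0322,60.2498) → (11.0236,73.3107) → (26.3304,72.9205) → (33.6458,59.4692), returning to the start.

Shape 6 is a open polyline drawn with `<path>`. Its stroke #ff8800 means score at S526, F1962. After flipping Y the toolpath is (32.5102,152.9829) → (67.7677,102.4679) → (129.7195,68.5740) → (69.1882,131.6938) → (53.3839,211.0022) → (112.3682,55.8649).

; Generated by LaserGRBL
G21
G90
G00 X83.8825 Y215.1631
M3 S526
G1 X70.9090 Y144.2797 F1962
G1 X94.9836 Y50.8688
G1 X112.9091 Y49.8162
G1 X43.7283 Y220.1610
G1 X83.8825 Y215.1631
M5
G00 X62.3167 Y13.8955
M3 S526
G1 X66.5062 Y15.8048 F1962
G1 X72.9953 Y15.6378
G1 X79.9213 Y14.3928
G1 X85.4219 Y13.0680
G1 X87.6345 Y12.6617
G1 X84.6966 Y14.1721
M5
G00 X28.6693 Y58.7958
M3 S735
G1 X19.2142 Y63.8643 F931
G1 X24.2827 Y73.3194
G1 X33.7378 Y68.2509
G1 X28.6693 Y58.7958
M5
G00 X91.2747 Y60.5818
M3 S526
G1 X85.0007 Y48.7751 F1962
G1 X80.9254 Y38.9740
G1 X79.0487 Y31.1785
G1 X79.3707 Y25.3887
G1 X81.8914 Y21.6045
G1 X86.6108 Y19.8260
M5
G00 X33.6458 Y59.4692
M3 S735
G1 X25.6544 Y46.4083 F931
G1 X10.3476 Y46.7985
G1 X3.0322 Y60.2498
G1 X11.0236 Y73.3107
G1 X26.3304 Y72.9205
G1 X33.6458 Y59.4692
M5
G00 X32.5102 Y152.9829
M3 S526
G1 X67.7677 Y102.4679 F1962
G1 X129.7195 Y68.5740
G1 X69.1882 Y131.6938
G1 X53.3839 Y211.0022
G1 X112.3682 Y55.8649
M5
G00 X0.0000 Y0.0000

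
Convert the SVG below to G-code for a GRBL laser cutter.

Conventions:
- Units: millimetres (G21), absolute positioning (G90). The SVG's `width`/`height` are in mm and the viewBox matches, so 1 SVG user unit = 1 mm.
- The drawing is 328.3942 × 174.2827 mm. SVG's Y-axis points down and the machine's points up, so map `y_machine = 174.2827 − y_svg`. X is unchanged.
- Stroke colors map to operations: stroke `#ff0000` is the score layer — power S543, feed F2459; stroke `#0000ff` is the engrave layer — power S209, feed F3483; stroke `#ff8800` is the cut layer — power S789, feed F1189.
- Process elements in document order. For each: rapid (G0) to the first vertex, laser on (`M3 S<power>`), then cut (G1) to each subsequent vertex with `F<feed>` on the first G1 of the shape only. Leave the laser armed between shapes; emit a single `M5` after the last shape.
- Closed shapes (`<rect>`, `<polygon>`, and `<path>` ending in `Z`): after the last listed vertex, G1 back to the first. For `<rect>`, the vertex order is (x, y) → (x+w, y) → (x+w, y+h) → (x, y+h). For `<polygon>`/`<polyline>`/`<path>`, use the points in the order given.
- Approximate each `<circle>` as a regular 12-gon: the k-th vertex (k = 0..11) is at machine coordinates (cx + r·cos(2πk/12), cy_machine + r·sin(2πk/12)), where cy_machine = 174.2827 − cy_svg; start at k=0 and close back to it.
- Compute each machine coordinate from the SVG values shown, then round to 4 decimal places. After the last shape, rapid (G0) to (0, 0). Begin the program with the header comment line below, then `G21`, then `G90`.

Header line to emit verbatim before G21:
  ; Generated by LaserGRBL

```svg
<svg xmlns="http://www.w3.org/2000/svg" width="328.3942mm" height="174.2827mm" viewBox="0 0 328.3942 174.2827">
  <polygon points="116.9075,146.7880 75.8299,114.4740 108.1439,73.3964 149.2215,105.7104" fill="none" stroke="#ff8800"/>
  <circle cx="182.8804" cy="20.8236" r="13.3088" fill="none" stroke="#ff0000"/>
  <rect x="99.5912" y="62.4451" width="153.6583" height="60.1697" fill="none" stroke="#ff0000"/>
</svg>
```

; Generated by LaserGRBL
G21
G90
G0 X116.9075 Y27.4947
M3 S789
G1 X75.8299 Y59.8087 F1189
G1 X108.1439 Y100.8863
G1 X149.2215 Y68.5723
G1 X116.9075 Y27.4947
G0 X196.1892 Y153.4591
M3 S543
G1 X194.4062 Y160.1135 F2459
G1 X189.5348 Y164.9849
G1 X182.8804 Y166.7679
G1 X176.2260 Y164.9849
G1 X171.3546 Y160.1135
G1 X169.5716 Y153.4591
G1 X171.3546 Y146.8047
G1 X176.2260 Y141.9333
G1 X182.8804 Y140.1503
G1 X189.5348 Y141.9333
G1 X194.4062 Y146.8047
G1 X196.1892 Y153.4591
G0 X99.5912 Y111.8376
M3 S543
G1 X253.2495 Y111.8376 F2459
G1 X253.2495 Y51.6679
G1 X99.5912 Y51.6679
G1 X99.5912 Y111.8376
M5
G0 X0.0000 Y0.0000

1 u = 1 mm; y_m = 174.2827 − y.

[1] `<polygon>` regular polygon, #ff8800→cut S789 F1189: (116.9075,27.4947) → (75.8299,59.8087) → (108.1439,100.8863) → (149.2215,68.5723) → (116.9075,27.4947) (closed)

[2] `<circle>` circle, #ff0000→score S543 F2459: (196.1892,153.4591) → (194.4062,160.1135) → (189.5348,164.9849) → (182.8804,166.7679) → (176.2260,164.9849) → (171.3546,160.1135) → (169.5716,153.4591) → (171.3546,146.8047) → (176.2260,141.9333) → (182.8804,140.1503) → (189.5348,141.9333) → (194.4062,146.8047) → (196.1892,153.4591) (closed)

[3] `<rect>` rectangle, #ff0000→score S543 F2459: (99.5912,111.8376) → (253.2495,111.8376) → (253.2495,51.6679) → (99.5912,51.6679) → (99.5912,111.8376) (closed)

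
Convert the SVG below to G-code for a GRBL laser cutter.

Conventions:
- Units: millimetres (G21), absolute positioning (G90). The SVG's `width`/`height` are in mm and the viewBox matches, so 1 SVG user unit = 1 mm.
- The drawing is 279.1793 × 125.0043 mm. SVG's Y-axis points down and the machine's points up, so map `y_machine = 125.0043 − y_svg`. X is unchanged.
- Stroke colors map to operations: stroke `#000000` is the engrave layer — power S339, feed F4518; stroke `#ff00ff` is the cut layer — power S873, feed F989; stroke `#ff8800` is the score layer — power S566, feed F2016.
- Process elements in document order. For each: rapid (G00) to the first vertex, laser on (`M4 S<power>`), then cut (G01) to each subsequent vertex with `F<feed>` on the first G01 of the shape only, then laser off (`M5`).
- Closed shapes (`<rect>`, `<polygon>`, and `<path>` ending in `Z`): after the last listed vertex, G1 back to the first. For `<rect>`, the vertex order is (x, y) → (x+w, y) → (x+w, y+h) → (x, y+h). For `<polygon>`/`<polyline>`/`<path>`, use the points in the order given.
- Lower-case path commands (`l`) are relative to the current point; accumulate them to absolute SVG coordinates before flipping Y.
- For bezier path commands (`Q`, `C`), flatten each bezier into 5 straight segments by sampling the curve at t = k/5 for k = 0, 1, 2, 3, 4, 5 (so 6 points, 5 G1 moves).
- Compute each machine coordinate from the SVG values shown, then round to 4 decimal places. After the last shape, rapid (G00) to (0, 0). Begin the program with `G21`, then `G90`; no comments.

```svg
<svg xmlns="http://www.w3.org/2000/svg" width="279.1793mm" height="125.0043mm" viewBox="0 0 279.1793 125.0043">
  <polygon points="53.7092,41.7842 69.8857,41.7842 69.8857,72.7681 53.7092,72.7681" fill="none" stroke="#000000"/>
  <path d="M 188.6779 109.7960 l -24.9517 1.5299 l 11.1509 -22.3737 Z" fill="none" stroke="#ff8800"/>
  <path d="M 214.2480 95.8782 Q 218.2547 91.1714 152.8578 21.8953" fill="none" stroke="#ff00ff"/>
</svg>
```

G21
G90
G00 X53.7092 Y83.2201
M4 S339
G01 X69.8857 Y83.2201 F4518
G01 X69.8857 Y52.2362
G01 X53.7092 Y52.2362
G01 X53.7092 Y83.2201
M5
G00 X188.6779 Y15.2083
M4 S566
G01 X163.7262 Y13.6784 F2016
G01 X174.8771 Y36.0521
G01 X188.6779 Y15.2083
M5
G00 X214.2480 Y29.1261
M4 S873
G01 X213.0745 Y33.5916 F989
G01 X206.3488 Y43.2226
G01 X194.0707 Y58.0192
G01 X176.2404 Y77.9813
G01 X152.8578 Y103.1090
M5
G00 X0.0000 Y0.0000

1 u = 1 mm; y_m = 125.0043 − y.

[1] `<polygon>` rectangle, #000000→engrave S339 F4518: (53.7092,83.2201) → (69.8857,83.2201) → (69.8857,52.2362) → (53.7092,52.2362) → (53.7092,83.2201) (closed)

[2] `<path>` regular polygon, #ff8800→score S566 F2016: (188.6779,15.2083) → (163.7262,13.6784) → (174.8771,36.0521) → (188.6779,15.2083) (closed)

[3] `<path>` quadratic bezier, #ff00ff→cut S873 F989: (214.2480,29.1261) → (213.0745,33.5916) → (206.3488,43.2226) → (194.0707,58.0192) → (176.2404,77.9813) → (152.8578,103.1090)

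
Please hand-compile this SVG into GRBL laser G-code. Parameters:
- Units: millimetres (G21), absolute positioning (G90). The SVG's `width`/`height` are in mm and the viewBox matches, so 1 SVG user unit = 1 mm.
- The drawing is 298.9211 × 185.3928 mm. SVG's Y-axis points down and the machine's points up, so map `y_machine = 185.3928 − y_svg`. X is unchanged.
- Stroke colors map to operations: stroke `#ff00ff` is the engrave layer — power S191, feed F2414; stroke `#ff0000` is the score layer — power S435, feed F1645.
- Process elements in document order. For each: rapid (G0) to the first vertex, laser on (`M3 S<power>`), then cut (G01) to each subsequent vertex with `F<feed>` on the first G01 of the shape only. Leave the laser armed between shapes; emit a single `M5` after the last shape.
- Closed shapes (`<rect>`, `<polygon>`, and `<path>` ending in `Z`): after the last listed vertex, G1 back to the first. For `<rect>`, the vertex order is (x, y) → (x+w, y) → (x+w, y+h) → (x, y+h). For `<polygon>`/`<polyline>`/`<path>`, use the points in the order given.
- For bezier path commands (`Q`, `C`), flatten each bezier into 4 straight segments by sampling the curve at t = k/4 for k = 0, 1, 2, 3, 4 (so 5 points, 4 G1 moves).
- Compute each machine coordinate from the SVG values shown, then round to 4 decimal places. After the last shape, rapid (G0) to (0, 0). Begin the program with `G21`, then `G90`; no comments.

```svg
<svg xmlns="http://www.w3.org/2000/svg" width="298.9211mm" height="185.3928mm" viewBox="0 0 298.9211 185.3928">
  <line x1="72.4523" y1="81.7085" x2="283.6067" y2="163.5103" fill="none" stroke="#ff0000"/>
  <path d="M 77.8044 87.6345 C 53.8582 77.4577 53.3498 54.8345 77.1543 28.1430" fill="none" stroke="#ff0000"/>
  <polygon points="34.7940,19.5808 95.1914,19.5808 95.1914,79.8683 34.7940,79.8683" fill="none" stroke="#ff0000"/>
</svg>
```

G21
G90
G0 X72.4523 Y103.6843
M3 S435
G01 X283.6067 Y21.8825 F1645
G0 X77.8044 Y97.7583
M3 S435
G01 X64.2530 Y107.5937 F1645
G01 X59.5728 Y121.3110
G01 X63.8459 Y138.1249
G01 X77.1543 Y157.2498
G0 X34.7940 Y165.8120
M3 S435
G01 X95.1914 Y165.8120 F1645
G01 X95.1914 Y105.5245
G01 X34.7940 Y105.5245
G01 X34.7940 Y165.8120
M5
G0 X0.0000 Y0.0000

viewBox `0 0 298.9211 185.3928` with mm width/height → 1 unit = 1 mm. Flip: y_m = 185.3928 − y_svg.

**Shape 1** — `<line>` line segment, stroke `#ff0000` → score (S435, F1645). Machine vertices: (72.4523,103.6843) → (283.6067,21.8825). Open path.

**Shape 2** — `<path>` cubic bezier, stroke `#ff0000` → score (S435, F1645). Control points (SVG): P0=(77.8044,87.6345), P1=(53.8582,77.4577), P2=(53.3498,54.8345), P3=(77.1543,28.1430); sampled at t=k/4. Machine vertices: (77.8044,97.7583) → (64.2530,107.5937) → (59.5728,121.3110) → (63.8459,138.1249) → (77.1543,157.2498). Open path.

**Shape 3** — `<polygon>` rectangle, stroke `#ff0000` → score (S435, F1645). Machine vertices: (34.7940,165.8120) → (95.1914,165.8120) → (95.1914,105.5245) → (34.7940,105.5245) → (34.7940,165.8120). Closed: final G1 returns to the first vertex.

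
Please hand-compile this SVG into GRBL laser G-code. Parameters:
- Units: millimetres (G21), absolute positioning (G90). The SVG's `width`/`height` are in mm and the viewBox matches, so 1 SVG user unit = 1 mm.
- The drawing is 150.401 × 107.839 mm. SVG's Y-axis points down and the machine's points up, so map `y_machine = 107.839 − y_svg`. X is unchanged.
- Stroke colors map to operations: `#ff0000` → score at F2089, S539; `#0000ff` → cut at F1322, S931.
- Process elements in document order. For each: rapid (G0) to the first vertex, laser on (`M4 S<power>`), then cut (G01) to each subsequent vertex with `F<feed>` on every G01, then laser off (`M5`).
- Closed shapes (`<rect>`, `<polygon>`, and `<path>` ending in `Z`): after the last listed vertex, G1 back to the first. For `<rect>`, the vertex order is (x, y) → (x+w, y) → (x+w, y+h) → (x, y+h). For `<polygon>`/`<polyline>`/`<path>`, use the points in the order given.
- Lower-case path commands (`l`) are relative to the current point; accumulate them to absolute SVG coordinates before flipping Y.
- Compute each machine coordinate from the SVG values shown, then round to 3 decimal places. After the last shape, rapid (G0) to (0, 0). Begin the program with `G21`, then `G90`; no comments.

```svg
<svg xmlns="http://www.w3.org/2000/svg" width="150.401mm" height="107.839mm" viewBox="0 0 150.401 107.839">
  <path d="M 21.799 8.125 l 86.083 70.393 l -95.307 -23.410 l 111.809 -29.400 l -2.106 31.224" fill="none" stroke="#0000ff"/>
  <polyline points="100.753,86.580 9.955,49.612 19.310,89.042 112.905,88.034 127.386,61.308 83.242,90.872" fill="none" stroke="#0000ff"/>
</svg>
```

Since the viewBox matches the mm dimensions, user units are millimetres directly. The only transform is the Y-flip y_m = 107.839 − y_svg.

Shape 1 is a open polyline drawn with `<path>`. Its stroke #0000ff means cut at S931, F1322. After flipping Y the toolpath is (21.799,99.714) → (107.882,29.321) → (12.575,52.731) → (124.384,82.131) → (122.278,50.907).

Shape 2 is a open polyline drawn with `<polyline>`. Its stroke #0000ff means cut at S931, F1322. After flipping Y the toolpath is (100.753,21.259) → (9.955,58.227) → (19.310,18.797) → (112.905,19.805) → (127.386,46.531) → (83.242,16.967).

G21
G90
G0 X21.799 Y99.714
M4 S931
G01 X107.882 Y29.321 F1322
G01 X12.575 Y52.731 F1322
G01 X124.384 Y82.131 F1322
G01 X122.278 Y50.907 F1322
M5
G0 X100.753 Y21.259
M4 S931
G01 X9.955 Y58.227 F1322
G01 X19.310 Y18.797 F1322
G01 X112.905 Y19.805 F1322
G01 X127.386 Y46.531 F1322
G01 X83.242 Y16.967 F1322
M5
G0 X0.000 Y0.000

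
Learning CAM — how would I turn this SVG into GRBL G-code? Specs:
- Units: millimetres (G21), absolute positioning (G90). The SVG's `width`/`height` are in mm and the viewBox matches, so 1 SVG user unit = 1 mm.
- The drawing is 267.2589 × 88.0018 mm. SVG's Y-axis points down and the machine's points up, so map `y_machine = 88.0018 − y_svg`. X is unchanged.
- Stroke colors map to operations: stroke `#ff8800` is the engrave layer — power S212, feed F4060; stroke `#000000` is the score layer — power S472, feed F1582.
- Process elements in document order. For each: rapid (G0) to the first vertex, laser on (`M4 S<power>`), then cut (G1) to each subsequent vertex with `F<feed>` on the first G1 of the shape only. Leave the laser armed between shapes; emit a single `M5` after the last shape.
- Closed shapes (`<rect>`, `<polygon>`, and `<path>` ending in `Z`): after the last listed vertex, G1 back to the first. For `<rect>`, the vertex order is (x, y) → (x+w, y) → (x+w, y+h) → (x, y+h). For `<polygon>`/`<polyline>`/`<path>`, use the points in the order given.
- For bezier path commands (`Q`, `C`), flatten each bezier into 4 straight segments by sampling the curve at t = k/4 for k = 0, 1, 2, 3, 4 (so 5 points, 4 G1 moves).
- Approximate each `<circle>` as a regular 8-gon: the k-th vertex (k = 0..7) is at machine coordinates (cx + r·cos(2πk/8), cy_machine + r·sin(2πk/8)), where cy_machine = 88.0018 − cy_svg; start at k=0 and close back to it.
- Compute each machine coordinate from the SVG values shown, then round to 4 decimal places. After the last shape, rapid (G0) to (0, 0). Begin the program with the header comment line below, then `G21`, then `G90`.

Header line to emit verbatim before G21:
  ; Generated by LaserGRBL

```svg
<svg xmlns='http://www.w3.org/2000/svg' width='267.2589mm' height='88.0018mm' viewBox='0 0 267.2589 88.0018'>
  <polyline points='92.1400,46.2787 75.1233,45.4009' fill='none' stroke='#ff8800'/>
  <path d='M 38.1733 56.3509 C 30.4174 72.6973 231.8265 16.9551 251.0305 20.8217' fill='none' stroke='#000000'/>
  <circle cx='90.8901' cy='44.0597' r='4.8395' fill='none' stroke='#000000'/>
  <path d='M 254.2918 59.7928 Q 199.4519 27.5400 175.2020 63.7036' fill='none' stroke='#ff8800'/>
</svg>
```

Since the viewBox matches the mm dimensions, user units are millimetres directly. The only transform is the Y-flip y_m = 88.0018 − y_svg.

Shape 1 is a line segment drawn with `<polyline>`. Its stroke #ff8800 means engrave at S212, F4060. After flipping Y the toolpath is (92.1400,41.7231) → (75.1233,42.6009).

Shape 2 is a cubic bezier drawn with `<path>`. Its stroke #000000 means score at S472, F1582. After flipping Y the toolpath is (38.1733,31.6509) → (65.4597,30.8499) → (134.4919,44.7356) → (208.5792,60.9612) → (251.0305,67.1801).

Shape 3 is a circle drawn with `<circle>`. Its stroke #000000 means score at S472, F1582. After flipping Y the toolpath is (95.7296,43.9421) → (94.3121,47.3641) → (90.8901,48.7816) → (87.4681,47.3641) → (86.0506,43.9421) → (87.4681,40.5201) → (90.8901,39.1026) → (94.3121,40.5201) → (95.7296,43.9421), returning to the start.

Shape 4 is a quadratic bezier drawn with `<path>`. Its stroke #ff8800 means engrave at S212, F4060. After flipping Y the toolpath is (254.2918,28.2090) → (228.7837,40.0594) → (207.0994,43.3577) → (189.2388,38.1040) → (175.2020,24.2982).

; Generated by LaserGRBL
G21
G90
G0 X92.1400 Y41.7231
M4 S212
G1 X75.1233 Y42.6009 F4060
G0 X38.1733 Y31.6509
M4 S472
G1 X65.4597 Y30.8499 F1582
G1 X134.4919 Y44.7356
G1 X208.5792 Y60.9612
G1 X251.0305 Y67.1801
G0 X95.7296 Y43.9421
M4 S472
G1 X94.3121 Y47.3641 F1582
G1 X90.8901 Y48.7816
G1 X87.4681 Y47.3641
G1 X86.0506 Y43.9421
G1 X87.4681 Y40.5201
G1 X90.8901 Y39.1026
G1 X94.3121 Y40.5201
G1 X95.7296 Y43.9421
G0 X254.2918 Y28.2090
M4 S212
G1 X228.7837 Y40.0594 F4060
G1 X207.0994 Y43.3577
G1 X189.2388 Y38.1040
G1 X175.2020 Y24.2982
M5
G0 X0.0000 Y0.0000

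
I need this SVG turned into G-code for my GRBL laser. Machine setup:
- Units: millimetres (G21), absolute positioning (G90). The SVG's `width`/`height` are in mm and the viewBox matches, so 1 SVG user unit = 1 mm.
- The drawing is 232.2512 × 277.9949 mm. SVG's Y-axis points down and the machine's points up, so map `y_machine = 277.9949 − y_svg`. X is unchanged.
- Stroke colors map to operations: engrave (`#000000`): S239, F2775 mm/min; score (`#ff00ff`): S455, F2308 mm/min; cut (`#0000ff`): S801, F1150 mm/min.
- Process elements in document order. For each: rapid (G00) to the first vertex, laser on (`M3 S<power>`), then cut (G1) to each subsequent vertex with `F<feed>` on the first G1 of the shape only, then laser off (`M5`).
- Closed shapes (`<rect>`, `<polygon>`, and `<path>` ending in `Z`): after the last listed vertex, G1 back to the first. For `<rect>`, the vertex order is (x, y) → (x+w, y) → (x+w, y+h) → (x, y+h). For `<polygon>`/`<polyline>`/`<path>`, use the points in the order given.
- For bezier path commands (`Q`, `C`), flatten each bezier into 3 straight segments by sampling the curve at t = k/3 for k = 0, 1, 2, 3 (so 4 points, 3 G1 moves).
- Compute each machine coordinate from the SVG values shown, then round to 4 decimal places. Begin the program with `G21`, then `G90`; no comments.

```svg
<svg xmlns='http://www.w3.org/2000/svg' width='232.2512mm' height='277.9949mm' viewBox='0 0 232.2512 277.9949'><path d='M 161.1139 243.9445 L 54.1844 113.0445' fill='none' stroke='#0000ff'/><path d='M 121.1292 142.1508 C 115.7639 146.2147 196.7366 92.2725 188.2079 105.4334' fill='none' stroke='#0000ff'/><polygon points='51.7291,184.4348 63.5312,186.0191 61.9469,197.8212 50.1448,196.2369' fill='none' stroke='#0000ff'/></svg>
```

G21
G90
G00 X161.1139 Y34.0504
M3 S801
G1 X54.1844 Y164.9504 F1150
M5
G00 X121.1292 Y135.8441
M3 S801
G1 X138.0307 Y146.4819 F1150
G1 X173.4154 Y167.9884
G1 X188.2079 Y172.5615
M5
G00 X51.7291 Y93.5601
M3 S801
G1 X63.5312 Y91.9758 F1150
G1 X61.9469 Y80.1737
G1 X50.1448 Y81.7580
G1 X51.7291 Y93.5601
M5

1 u = 1 mm; y_m = 277.9949 − y.

[1] `<path>` line segment, #0000ff→cut S801 F1150: (161.1139,34.0504) → (54.1844,164.9504)

[2] `<path>` cubic bezier, #0000ff→cut S801 F1150: (121.1292,135.8441) → (138.0307,146.4819) → (173.4154,167.9884) → (188.2079,172.5615)

[3] `<polygon>` regular polygon, #0000ff→cut S801 F1150: (51.7291,93.5601) → (63.5312,91.9758) → (61.9469,80.1737) → (50.1448,81.7580) → (51.7291,93.5601) (closed)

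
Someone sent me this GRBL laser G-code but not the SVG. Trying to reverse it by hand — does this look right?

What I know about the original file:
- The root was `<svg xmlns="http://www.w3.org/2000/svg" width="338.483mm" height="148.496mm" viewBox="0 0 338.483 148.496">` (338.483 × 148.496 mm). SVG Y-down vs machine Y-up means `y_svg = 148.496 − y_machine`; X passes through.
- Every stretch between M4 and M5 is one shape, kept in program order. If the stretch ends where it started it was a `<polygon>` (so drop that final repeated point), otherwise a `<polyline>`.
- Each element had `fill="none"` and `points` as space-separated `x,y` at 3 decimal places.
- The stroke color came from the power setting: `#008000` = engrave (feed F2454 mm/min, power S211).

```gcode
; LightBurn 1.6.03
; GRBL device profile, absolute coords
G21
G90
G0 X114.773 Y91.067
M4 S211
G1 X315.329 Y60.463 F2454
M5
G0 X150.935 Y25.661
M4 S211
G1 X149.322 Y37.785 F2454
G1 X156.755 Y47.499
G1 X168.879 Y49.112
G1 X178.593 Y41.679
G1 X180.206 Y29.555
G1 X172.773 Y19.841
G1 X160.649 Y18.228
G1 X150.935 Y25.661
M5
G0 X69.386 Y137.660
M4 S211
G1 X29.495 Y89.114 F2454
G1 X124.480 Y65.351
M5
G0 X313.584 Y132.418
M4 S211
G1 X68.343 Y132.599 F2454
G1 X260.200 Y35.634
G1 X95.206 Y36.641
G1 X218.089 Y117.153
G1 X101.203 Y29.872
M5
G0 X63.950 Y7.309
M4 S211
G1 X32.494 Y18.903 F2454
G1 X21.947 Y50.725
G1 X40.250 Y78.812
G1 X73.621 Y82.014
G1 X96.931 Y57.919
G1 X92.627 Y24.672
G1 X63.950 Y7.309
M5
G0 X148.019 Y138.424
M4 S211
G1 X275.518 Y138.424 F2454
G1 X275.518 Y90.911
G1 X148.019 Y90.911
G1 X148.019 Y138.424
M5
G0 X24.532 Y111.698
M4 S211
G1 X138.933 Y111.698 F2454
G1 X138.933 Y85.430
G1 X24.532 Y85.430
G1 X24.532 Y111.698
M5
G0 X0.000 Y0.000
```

<svg xmlns="http://www.w3.org/2000/svg" width="338.483mm" height="148.496mm" viewBox="0 0 338.483 148.496">
  <polyline points="114.773,57.429 315.329,88.033" fill="none" stroke="#008000"/>
  <polygon points="150.935,122.835 149.322,110.711 156.755,100.997 168.879,99.384 178.593,106.817 180.206,118.941 172.773,128.655 160.649,130.268" fill="none" stroke="#008000"/>
  <polyline points="69.386,10.836 29.495,59.382 124.480,83.145" fill="none" stroke="#008000"/>
  <polyline points="313.584,16.078 68.343,15.897 260.200,112.862 95.206,111.855 218.089,31.343 101.203,118.624" fill="none" stroke="#008000"/>
  <polygon points="63.950,141.187 32.494,129.593 21.947,97.771 40.250,69.684 73.621,66.482 96.931,90.577 92.627,123.824" fill="none" stroke="#008000"/>
  <polygon points="148.019,10.072 275.518,10.072 275.518,57.585 148.019,57.585" fill="none" stroke="#008000"/>
  <polygon points="24.532,36.798 138.933,36.798 138.933,63.066 24.532,63.066" fill="none" stroke="#008000"/>
</svg>

y_svg = 148.496 − y_m. Every run uses S211, so all elements get stroke `#008000` (engrave).

[1] open run; points: 114.773,57.429 315.329,88.033

[2] closed run; points: 150.935,122.835 149.322,110.711 156.755,100.997 168.879,99.384 178.593,106.817 180.206,118.941 172.773,128.655 160.649,130.268

[3] open run; points: 69.386,10.836 29.495,59.382 124.480,83.145

[4] open run; points: 313.584,16.078 68.343,15.897 260.200,112.862 95.206,111.855 218.089,31.343 101.203,118.624

[5] closed run; points: 63.950,141.187 32.494,129.593 21.947,97.771 40.250,69.684 73.621,66.482 96.931,90.577 92.627,123.824

[6] closed run; points: 148.019,10.072 275.518,10.072 275.518,57.585 148.019,57.585

[7] closed run; points: 24.532,36.798 138.933,36.798 138.933,63.066 24.532,63.066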